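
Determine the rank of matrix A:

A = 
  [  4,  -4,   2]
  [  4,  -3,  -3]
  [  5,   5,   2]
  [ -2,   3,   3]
Row reduce:
R2 → R2 - (1)·R1
R3 → R3 - (5/4)·R1
R4 → R4 + (1/2)·R1
R3 → R3 - (10)·R2
R4 → R4 - (1)·R2
R4 → R4 - (2/11)·R3
REF = 
  [   4,   -4,    2]
  [   0,    1,   -5]
  [   0,    0, 99/2]
  [   0,    0,    0]
Pivot columns: 1, 2, 3 → 3 pivots.

rank(A) = 3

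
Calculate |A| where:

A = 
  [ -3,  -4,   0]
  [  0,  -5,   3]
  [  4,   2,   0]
Cofactor expansion along row 1:
det(A) = (-3)·((-5)(0) - (3)(2)) - (-4)·((0)(0) - (3)(4)) + (0)·((0)(2) - (-5)(4))
  = (-3)(-6) - (-4)(-12) + (0)(20)
  = -30

det(A) = -30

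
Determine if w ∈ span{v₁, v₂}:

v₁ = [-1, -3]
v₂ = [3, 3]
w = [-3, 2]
Yes

Form the augmented matrix and row-reduce:
[v₁|v₂|w] = 
  [ -1,   3,  -3]
  [ -3,   3,   2]
R2 → R2 - (3)·R1
REF = 
  [ -1,   3,  -3]
  [  0,  -6,  11]

No row of the form [0 0 | nonzero], so the system is consistent. Back-substitution gives c₁ = -5/2, c₂ = -11/6: w = (-5/2)·v₁ + (-11/6)·v₂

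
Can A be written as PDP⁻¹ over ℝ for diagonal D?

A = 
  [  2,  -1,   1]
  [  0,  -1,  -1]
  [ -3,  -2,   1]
No

Characteristic polynomial: det(λI - A) = λ³ - 2λ² + 12
By the rational root theorem any rational root is an integer dividing 12; none of those is a root, so p(λ) has no rational roots and hence (being an irreducible cubic) no repeated roots.
Discriminant of the cubic: Δ = -3504
Δ < 0 ⇒ one real eigenvalue and a complex-conjugate pair: λ ≈ 1.891 + 1.778i, 1.891 - 1.778i, -1.781
Has complex eigenvalues (not diagonalizable over ℝ).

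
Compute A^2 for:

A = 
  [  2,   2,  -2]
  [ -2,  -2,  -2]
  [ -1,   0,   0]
A² = A·A:
A²[1,1] = (2)(2) + (2)(-2) + (-2)(-1) = 2
A²[1,2] = (2)(2) + (2)(-2) + (-2)(0) = 0
A²[1,3] = (2)(-2) + (2)(-2) + (-2)(0) = -8
A²[2,1] = (-2)(2) + (-2)(-2) + (-2)(-1) = 2
A²[2,2] = (-2)(2) + (-2)(-2) + (-2)(0) = 0
A²[2,3] = (-2)(-2) + (-2)(-2) + (-2)(0) = 8
A²[3,1] = (-1)(2) + (0)(-2) + (0)(-1) = -2
A²[3,2] = (-1)(2) + (0)(-2) + (0)(0) = -2
A²[3,3] = (-1)(-2) + (0)(-2) + (0)(0) = 2
A² = 
  [  2,   0,  -8]
  [  2,   0,   8]
  [ -2,  -2,   2]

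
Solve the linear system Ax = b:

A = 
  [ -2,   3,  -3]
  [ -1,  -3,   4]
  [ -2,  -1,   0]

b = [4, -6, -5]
x = [1, 3, 1]

Row reduce the augmented matrix [A|b]:
R2 → R2 - (1/2)·R1
R3 → R3 - (1)·R1
R3 → R3 - (8/9)·R2
REF = 
  [   -2,     3,    -3,     4]
  [    0,  -9/2,  11/2,    -8]
  [    0,     0, -17/9, -17/9]

Back-substitution:
x₃ = (-17/9) / (-17/9) = 1
x₂ = (-8 - (11/2)(1)) / (-9/2) = 3
x₁ = (4 - (3)(3) - (-3)(1)) / (-2) = 1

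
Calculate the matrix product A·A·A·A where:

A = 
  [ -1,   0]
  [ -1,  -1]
A² = A·A:
A²[1,1] = (-1)(-1) + (0)(-1) = 1
A²[1,2] = (-1)(0) + (0)(-1) = 0
A²[2,1] = (-1)(-1) + (-1)(-1) = 2
A²[2,2] = (-1)(0) + (-1)(-1) = 1
A² = 
  [  1,   0]
  [  2,   1]

A^3 = A^2·A:
A^3[1,1] = (1)(-1) + (0)(-1) = -1
A^3[1,2] = (1)(0) + (0)(-1) = 0
A^3[2,1] = (2)(-1) + (1)(-1) = -3
A^3[2,2] = (2)(0) + (1)(-1) = -1
A^3 = 
  [ -1,   0]
  [ -3,  -1]

A^4 = A^3·A:
A^4[1,1] = (-1)(-1) + (0)(-1) = 1
A^4[1,2] = (-1)(0) + (0)(-1) = 0
A^4[2,1] = (-3)(-1) + (-1)(-1) = 4
A^4[2,2] = (-3)(0) + (-1)(-1) = 1
A^4 = 
  [  1,   0]
  [  4,   1]

Therefore
A^4 = 
  [  1,   0]
  [  4,   1]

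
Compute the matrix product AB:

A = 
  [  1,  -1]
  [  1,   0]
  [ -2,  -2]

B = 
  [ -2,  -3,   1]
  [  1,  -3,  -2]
A is 3×2 and B is 2×3, so AB is 3×3. Each entry is (row of A)·(column of B):
AB[1,1] = (1)(-2) + (-1)(1) = -3
AB[1,2] = (1)(-3) + (-1)(-3) = 0
AB[1,3] = (1)(1) + (-1)(-2) = 3
AB[2,1] = (1)(-2) + (0)(1) = -2
AB[2,2] = (1)(-3) + (0)(-3) = -3
AB[2,3] = (1)(1) + (0)(-2) = 1
AB[3,1] = (-2)(-2) + (-2)(1) = 2
AB[3,2] = (-2)(-3) + (-2)(-3) = 12
AB[3,3] = (-2)(1) + (-2)(-2) = 2

AB = 
  [ -3,   0,   3]
  [ -2,  -3,   1]
  [  2,  12,   2]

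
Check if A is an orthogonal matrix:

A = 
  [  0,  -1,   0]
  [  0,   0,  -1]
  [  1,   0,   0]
Yes

AᵀA = 
  [  1,   0,   0]
  [  0,   1,   0]
  [  0,   0,   1]
= I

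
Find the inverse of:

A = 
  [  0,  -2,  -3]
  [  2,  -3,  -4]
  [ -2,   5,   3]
det(A) = (0)·((-3)(3) - (-4)(5)) - (-2)·((2)(3) - (-4)(-2)) + (-3)·((2)(5) - (-3)(-2))
  = (0)(11) - (-2)(-2) + (-3)(4)
  = -16
det(A) = -16 ≠ 0, so A is invertible.

Cofactors Cᵢⱼ = (-1)ⁱ⁺ʲ·Mᵢⱼ:
C = 
  [ 11,   2,   4]
  [ -9,  -6,   4]
  [ -1,  -6,   4]

adj(A) = Cᵀ:
adj(A) = 
  [ 11,  -9,  -1]
  [  2,  -6,  -6]
  [  4,   4,   4]

A⁻¹ = (-1/16) · adj(A):
A⁻¹ = 
  [-11/16,   9/16,   1/16]
  [  -1/8,    3/8,    3/8]
  [  -1/4,   -1/4,   -1/4]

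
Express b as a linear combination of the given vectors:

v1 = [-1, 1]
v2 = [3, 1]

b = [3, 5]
c1 = 3, c2 = 2

b = 3·v1 + 2·v2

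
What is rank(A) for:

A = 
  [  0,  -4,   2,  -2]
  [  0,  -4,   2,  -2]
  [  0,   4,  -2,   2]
Row reduce:
R2 → R2 - (1)·R1
R3 → R3 + (1)·R1
REF = 
  [  0,  -4,   2,  -2]
  [  0,   0,   0,   0]
  [  0,   0,   0,   0]
Pivot columns: 2 → 1 pivot.

rank(A) = 1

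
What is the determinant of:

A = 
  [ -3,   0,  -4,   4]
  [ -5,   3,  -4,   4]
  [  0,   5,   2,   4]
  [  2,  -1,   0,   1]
Cofactor expansion along row 1: det(A) = a₁₁M₁₁ - a₁₂M₁₂ + a₁₃M₁₃ - a₁₄M₁₄

M₁₁ = det[[3, -4, 4]; [5, 2, 4]; [-1, 0, 1]]
  = (3)·((2)(1) - (4)(0)) - (-4)·((5)(1) - (4)(-1)) + (4)·((5)(0) - (2)(-1))
  = (3)(2) - (-4)(9) + (4)(2)
  = 50
M₁₂ = det[[-5, -4, 4]; [0, 2, 4]; [2, 0, 1]]
  = (-5)·((2)(1) - (4)(0)) - (-4)·((0)(1) - (4)(2)) + (4)·((0)(0) - (2)(2))
  = (-5)(2) - (-4)(-8) + (4)(-4)
  = -58
M₁₃ = det[[-5, 3, 4]; [0, 5, 4]; [2, -1, 1]]
  = (-5)·((5)(1) - (4)(-1)) - (3)·((0)(1) - (4)(2)) + (4)·((0)(-1) - (5)(2))
  = (-5)(9) - (3)(-8) + (4)(-10)
  = -61
M₁₄ = det[[-5, 3, -4]; [0, 5, 2]; [2, -1, 0]]
  = (-5)·((5)(0) - (2)(-1)) - (3)·((0)(0) - (2)(2)) + (-4)·((0)(-1) - (5)(2))
  = (-5)(2) - (3)(-4) + (-4)(-10)
  = 42

det(A) = (-3)(50) - (0)(-58) + (-4)(-61) - (4)(42) = -74

det(A) = -74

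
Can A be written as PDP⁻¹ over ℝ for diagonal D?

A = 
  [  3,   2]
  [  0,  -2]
Yes

tr(A) = 1, det(A) = -6
Characteristic polynomial: λ² - tr(A)λ + det(A) = λ² - λ - 6
λ² - λ - 6 = (λ + 2)(λ - 3)
Eigenvalues: 3, -2
λ=-2: alg. mult. = 1, geom. mult. = 2 - rank(A - (-2)I) = 2 - 1 = 1
λ=3: alg. mult. = 1, geom. mult. = 2 - rank(A - (3)I) = 2 - 1 = 1
Sum of geometric multiplicities equals n, so A has n independent eigenvectors.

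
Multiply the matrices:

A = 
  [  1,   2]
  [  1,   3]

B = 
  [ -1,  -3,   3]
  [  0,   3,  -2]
AB = 
  [ -1,   3,  -1]
  [ -1,   6,  -3]

A is 2×2 and B is 2×3, so AB is 2×3. Each entry is (row of A)·(column of B):
AB[1,1] = (1)(-1) + (2)(0) = -1
AB[1,2] = (1)(-3) + (2)(3) = 3
AB[1,3] = (1)(3) + (2)(-2) = -1
AB[2,1] = (1)(-1) + (3)(0) = -1
AB[2,2] = (1)(-3) + (3)(3) = 6
AB[2,3] = (1)(3) + (3)(-2) = -3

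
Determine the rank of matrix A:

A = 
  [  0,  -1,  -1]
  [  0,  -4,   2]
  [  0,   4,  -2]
Row reduce:
R2 → R2 - (4)·R1
R3 → R3 + (4)·R1
R3 → R3 + (1)·R2
REF = 
  [  0,  -1,  -1]
  [  0,   0,   6]
  [  0,   0,   0]
Pivot columns: 2, 3 → 2 pivots.

rank(A) = 2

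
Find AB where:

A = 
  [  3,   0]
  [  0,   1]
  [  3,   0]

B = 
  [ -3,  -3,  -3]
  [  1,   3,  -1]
A is 3×2 and B is 2×3, so AB is 3×3. Each entry is (row of A)·(column of B):
AB[1,1] = (3)(-3) + (0)(1) = -9
AB[1,2] = (3)(-3) + (0)(3) = -9
AB[1,3] = (3)(-3) + (0)(-1) = -9
AB[2,1] = (0)(-3) + (1)(1) = 1
AB[2,2] = (0)(-3) + (1)(3) = 3
AB[2,3] = (0)(-3) + (1)(-1) = -1
AB[3,1] = (3)(-3) + (0)(1) = -9
AB[3,2] = (3)(-3) + (0)(3) = -9
AB[3,3] = (3)(-3) + (0)(-1) = -9

AB = 
  [ -9,  -9,  -9]
  [  1,   3,  -1]
  [ -9,  -9,  -9]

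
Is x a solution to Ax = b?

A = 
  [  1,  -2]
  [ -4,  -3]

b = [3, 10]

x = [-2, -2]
No

Ax = [2, 14] ≠ b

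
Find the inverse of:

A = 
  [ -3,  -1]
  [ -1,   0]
det(A) = (-3)(0) - (-1)(-1) = -1
For a 2×2 matrix, A⁻¹ = (1/det(A)) · [[d, -b], [-c, a]]
    = (-1) · [[0, 1], [1, -3]]

A⁻¹ = 
  [  0,  -1]
  [ -1,   3]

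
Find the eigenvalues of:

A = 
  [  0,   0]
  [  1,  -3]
tr(A) = -3, det(A) = 0
Characteristic polynomial: λ² - tr(A)λ + det(A) = λ² + 3λ
λ² + 3λ = λ(λ + 3)

λ = 0, -3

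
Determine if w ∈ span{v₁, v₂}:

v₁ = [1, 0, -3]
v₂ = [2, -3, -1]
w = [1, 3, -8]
Yes

Form the augmented matrix and row-reduce:
[v₁|v₂|w] = 
  [  1,   2,   1]
  [  0,  -3,   3]
  [ -3,  -1,  -8]
R3 → R3 + (3)·R1
R3 → R3 + (5/3)·R2
REF = 
  [  1,   2,   1]
  [  0,  -3,   3]
  [  0,   0,   0]

No row of the form [0 0 | nonzero], so the system is consistent. Back-substitution gives c₁ = 3, c₂ = -1: w = (3)·v₁ + (-1)·v₂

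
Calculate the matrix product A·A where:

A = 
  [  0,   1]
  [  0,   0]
A² = A·A:
A²[1,1] = (0)(0) + (1)(0) = 0
A²[1,2] = (0)(1) + (1)(0) = 0
A²[2,1] = (0)(0) + (0)(0) = 0
A²[2,2] = (0)(1) + (0)(0) = 0
A² = 
  [  0,   0]
  [  0,   0]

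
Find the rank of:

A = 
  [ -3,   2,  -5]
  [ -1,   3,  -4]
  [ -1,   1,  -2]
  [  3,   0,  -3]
rank(A) = 3

Row reduce:
R2 → R2 - (1/3)·R1
R3 → R3 - (1/3)·R1
R4 → R4 + (1)·R1
R3 → R3 - (1/7)·R2
R4 → R4 - (6/7)·R2
Swap R3 ↔ R4
REF = 
  [  -3,    2,   -5]
  [   0,  7/3, -7/3]
  [   0,    0,   -6]
  [   0,    0,    0]
Pivot columns: 1, 2, 3 → 3 pivots.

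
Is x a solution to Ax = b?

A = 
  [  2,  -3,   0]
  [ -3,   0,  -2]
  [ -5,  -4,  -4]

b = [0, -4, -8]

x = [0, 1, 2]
No

Ax = [-3, -4, -12] ≠ b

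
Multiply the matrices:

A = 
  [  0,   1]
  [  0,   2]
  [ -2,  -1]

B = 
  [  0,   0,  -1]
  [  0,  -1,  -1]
A is 3×2 and B is 2×3, so AB is 3×3. Each entry is (row of A)·(column of B):
AB[1,1] = (0)(0) + (1)(0) = 0
AB[1,2] = (0)(0) + (1)(-1) = -1
AB[1,3] = (0)(-1) + (1)(-1) = -1
AB[2,1] = (0)(0) + (2)(0) = 0
AB[2,2] = (0)(0) + (2)(-1) = -2
AB[2,3] = (0)(-1) + (2)(-1) = -2
AB[3,1] = (-2)(0) + (-1)(0) = 0
AB[3,2] = (-2)(0) + (-1)(-1) = 1
AB[3,3] = (-2)(-1) + (-1)(-1) = 3

AB = 
  [  0,  -1,  -1]
  [  0,  -2,  -2]
  [  0,   1,   3]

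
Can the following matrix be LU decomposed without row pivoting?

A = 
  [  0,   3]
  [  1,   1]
No.
A[1,1] = 0 but A[2,1] = 1 ≠ 0. Any LU with L unit lower triangular has (LU)[1,1] = U[1,1] and (LU)[2,1] = L[2,1]·U[1,1]; matching A forces U[1,1] = 0, which then forces (LU)[2,1] = 0 ≠ 1. A row swap (pivoting) is required.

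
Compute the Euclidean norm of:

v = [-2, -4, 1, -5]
6.782

||v||₂ = √((-2)² + (-4)² + (1)² + (-5)²) = √46 = 6.782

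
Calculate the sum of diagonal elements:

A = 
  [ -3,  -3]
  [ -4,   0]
-3

tr(A) = -3 + 0 = -3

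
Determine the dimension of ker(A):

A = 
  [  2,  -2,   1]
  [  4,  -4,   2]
nullity(A) = 2

Row reduce:
R2 → R2 - (2)·R1
REF = 
  [  2,  -2,   1]
  [  0,   0,   0]
Pivot columns: 1 → 1 pivot.
rank(A) = 1, so nullity(A) = 3 - 1 = 2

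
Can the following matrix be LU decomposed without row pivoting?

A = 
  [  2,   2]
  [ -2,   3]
Yes.
A[1,1] = 2 ≠ 0, so Gaussian elimination proceeds without a row swap: multiplier ℓ₂₁ = (-2)/(2) = -1, and U[2,2] = 3 - (-1)(2) = 5.
L = 
  [  1,   0]
  [ -1,   1]
U = 
  [  2,   2]
  [  0,   5]
Check row 2 of LU: [(-1)(2), (-1)(2) + 5] = [-2, 3] = row 2 of A ✓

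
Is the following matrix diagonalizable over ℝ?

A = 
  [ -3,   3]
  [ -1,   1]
Yes

tr(A) = -2, det(A) = 0
Characteristic polynomial: λ² - tr(A)λ + det(A) = λ² + 2λ
λ² + 2λ = λ(λ + 2)
Eigenvalues: 0, -2
λ=-2: alg. mult. = 1, geom. mult. = 2 - rank(A - (-2)I) = 2 - 1 = 1
λ=0: alg. mult. = 1, geom. mult. = 2 - rank(A - (0)I) = 2 - 1 = 1
Sum of geometric multiplicities equals n, so A has n independent eigenvectors.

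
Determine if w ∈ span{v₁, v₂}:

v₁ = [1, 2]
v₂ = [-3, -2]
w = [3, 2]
Yes

Form the augmented matrix and row-reduce:
[v₁|v₂|w] = 
  [  1,  -3,   3]
  [  2,  -2,   2]
R2 → R2 - (2)·R1
REF = 
  [  1,  -3,   3]
  [  0,   4,  -4]

No row of the form [0 0 | nonzero], so the system is consistent. Back-substitution gives c₁ = 0, c₂ = -1: w = (0)·v₁ + (-1)·v₂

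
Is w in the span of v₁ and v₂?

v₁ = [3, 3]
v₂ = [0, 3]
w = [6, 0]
Yes

Form the augmented matrix and row-reduce:
[v₁|v₂|w] = 
  [  3,   0,   6]
  [  3,   3,   0]
R2 → R2 - (1)·R1
REF = 
  [  3,   0,   6]
  [  0,   3,  -6]

No row of the form [0 0 | nonzero], so the system is consistent. Back-substitution gives c₁ = 2, c₂ = -2: w = (2)·v₁ + (-2)·v₂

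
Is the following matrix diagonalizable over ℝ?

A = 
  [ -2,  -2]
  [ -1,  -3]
Yes

tr(A) = -5, det(A) = 4
Characteristic polynomial: λ² - tr(A)λ + det(A) = λ² + 5λ + 4
λ² + 5λ + 4 = (λ + 4)(λ + 1)
Eigenvalues: -1, -4
λ=-4: alg. mult. = 1, geom. mult. = 2 - rank(A - (-4)I) = 2 - 1 = 1
λ=-1: alg. mult. = 1, geom. mult. = 2 - rank(A - (-1)I) = 2 - 1 = 1
Sum of geometric multiplicities equals n, so A has n independent eigenvectors.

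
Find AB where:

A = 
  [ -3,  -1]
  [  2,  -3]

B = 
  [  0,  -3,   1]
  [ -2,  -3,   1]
AB = 
  [  2,  12,  -4]
  [  6,   3,  -1]

A is 2×2 and B is 2×3, so AB is 2×3. Each entry is (row of A)·(column of B):
AB[1,1] = (-3)(0) + (-1)(-2) = 2
AB[1,2] = (-3)(-3) + (-1)(-3) = 12
AB[1,3] = (-3)(1) + (-1)(1) = -4
AB[2,1] = (2)(0) + (-3)(-2) = 6
AB[2,2] = (2)(-3) + (-3)(-3) = 3
AB[2,3] = (2)(1) + (-3)(1) = -1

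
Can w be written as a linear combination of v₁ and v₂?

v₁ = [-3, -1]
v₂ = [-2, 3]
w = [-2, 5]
Yes

Form the augmented matrix and row-reduce:
[v₁|v₂|w] = 
  [ -3,  -2,  -2]
  [ -1,   3,   5]
R2 → R2 - (1/3)·R1
REF = 
  [  -3,   -2,   -2]
  [   0, 11/3, 17/3]

No row of the form [0 0 | nonzero], so the system is consistent. Back-substitution gives c₁ = -4/11, c₂ = 17/11: w = (-4/11)·v₁ + (17/11)·v₂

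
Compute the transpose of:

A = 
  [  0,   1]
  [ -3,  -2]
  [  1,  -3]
Aᵀ = 
  [  0,  -3,   1]
  [  1,  -2,  -3]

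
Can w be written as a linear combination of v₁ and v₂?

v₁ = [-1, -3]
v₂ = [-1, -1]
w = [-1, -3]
Yes

Form the augmented matrix and row-reduce:
[v₁|v₂|w] = 
  [ -1,  -1,  -1]
  [ -3,  -1,  -3]
R2 → R2 - (3)·R1
REF = 
  [ -1,  -1,  -1]
  [  0,   2,   0]

No row of the form [0 0 | nonzero], so the system is consistent. Back-substitution gives c₁ = 1, c₂ = 0: w = (1)·v₁ + (0)·v₂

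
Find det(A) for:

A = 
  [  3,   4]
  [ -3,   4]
For a 2×2 matrix, det = ad - bc = (3)(4) - (4)(-3) = 24

det(A) = 24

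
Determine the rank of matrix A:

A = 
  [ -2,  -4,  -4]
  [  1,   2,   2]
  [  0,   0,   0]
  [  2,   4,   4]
Row reduce:
R2 → R2 + (1/2)·R1
R4 → R4 + (1)·R1
REF = 
  [ -2,  -4,  -4]
  [  0,   0,   0]
  [  0,   0,   0]
  [  0,   0,   0]
Pivot columns: 1 → 1 pivot.

rank(A) = 1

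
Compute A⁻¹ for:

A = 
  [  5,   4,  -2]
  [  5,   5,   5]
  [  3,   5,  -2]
det(A) = (5)·((5)(-2) - (5)(5)) - (4)·((5)(-2) - (5)(3)) + (-2)·((5)(5) - (5)(3))
  = (5)(-35) - (4)(-25) + (-2)(10)
  = -95
det(A) = -95 ≠ 0, so A is invertible.

Cofactors Cᵢⱼ = (-1)ⁱ⁺ʲ·Mᵢⱼ:
C = 
  [-35,  25,  10]
  [ -2,  -4, -13]
  [ 30, -35,   5]

adj(A) = Cᵀ:
adj(A) = 
  [-35,  -2,  30]
  [ 25,  -4, -35]
  [ 10, -13,   5]

A⁻¹ = (-1/95) · adj(A):
A⁻¹ = 
  [ 7/19,  2/95, -6/19]
  [-5/19,  4/95,  7/19]
  [-2/19, 13/95, -1/19]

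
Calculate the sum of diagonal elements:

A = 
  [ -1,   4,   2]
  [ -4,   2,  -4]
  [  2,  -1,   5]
6

tr(A) = -1 + 2 + 5 = 6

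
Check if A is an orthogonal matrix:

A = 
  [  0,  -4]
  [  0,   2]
No

AᵀA = 
  [  0,   0]
  [  0,  20]
≠ I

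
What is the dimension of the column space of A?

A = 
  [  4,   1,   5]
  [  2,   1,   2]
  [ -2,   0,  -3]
dim(Col(A)) = 2

Row reduce:
R2 → R2 - (1/2)·R1
R3 → R3 + (1/2)·R1
R3 → R3 - (1)·R2
REF = 
  [   4,    1,    5]
  [   0,  1/2, -1/2]
  [   0,    0,    0]
Pivot columns: 1, 2 → 2 pivots.
dim(Col(A)) = number of pivot columns = 2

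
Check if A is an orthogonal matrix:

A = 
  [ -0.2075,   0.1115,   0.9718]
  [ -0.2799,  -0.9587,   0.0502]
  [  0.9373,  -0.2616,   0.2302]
Yes

AᵀA = 
  [  0.9999,   0,   0.0001]
  [  0,   1,   0]
  [  0.0001,   0,   0.9999]
≈ I (equal to I up to the 4-dp rounding of the entries)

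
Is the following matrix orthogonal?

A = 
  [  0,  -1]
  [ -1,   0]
Yes

AᵀA = 
  [  1,   0]
  [  0,   1]
= I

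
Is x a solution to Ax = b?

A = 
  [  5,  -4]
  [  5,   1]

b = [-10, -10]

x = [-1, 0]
No

Ax = [-5, -5] ≠ b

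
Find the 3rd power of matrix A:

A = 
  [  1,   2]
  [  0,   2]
A^3 = 
  [  1,  14]
  [  0,   8]

A² = A·A:
A²[1,1] = (1)(1) + (2)(0) = 1
A²[1,2] = (1)(2) + (2)(2) = 6
A²[2,1] = (0)(1) + (2)(0) = 0
A²[2,2] = (0)(2) + (2)(2) = 4
A² = 
  [  1,   6]
  [  0,   4]

A^3 = A^2·A:
A^3[1,1] = (1)(1) + (6)(0) = 1
A^3[1,2] = (1)(2) + (6)(2) = 14
A^3[2,1] = (0)(1) + (4)(0) = 0
A^3[2,2] = (0)(2) + (4)(2) = 8
A^3 = 
  [  1,  14]
  [  0,   8]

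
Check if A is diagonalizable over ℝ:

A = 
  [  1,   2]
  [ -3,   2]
No

tr(A) = 3, det(A) = 8
Characteristic polynomial: λ² - tr(A)λ + det(A) = λ² - 3λ + 8
λ² - 3λ + 8 = 0  ⇒  λ = (3 ± √((-3)² - 4·(8)))/2 = (3 ± √(-23))/2
  = (3 + i√23)/2,  (3 - i√23)/2
Eigenvalues: (3 + i√23)/2, (3 - i√23)/2  (≈ 1.5 + 2.398i, 1.5 - 2.398i)
Has complex eigenvalues (not diagonalizable over ℝ).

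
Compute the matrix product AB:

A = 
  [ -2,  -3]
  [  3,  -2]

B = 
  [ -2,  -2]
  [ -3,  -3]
A is 2×2 and B is 2×2, so AB is 2×2. Each entry is (row of A)·(column of B):
AB[1,1] = (-2)(-2) + (-3)(-3) = 13
AB[1,2] = (-2)(-2) + (-3)(-3) = 13
AB[2,1] = (3)(-2) + (-2)(-3) = 0
AB[2,2] = (3)(-2) + (-2)(-3) = 0

AB = 
  [ 13,  13]
  [  0,   0]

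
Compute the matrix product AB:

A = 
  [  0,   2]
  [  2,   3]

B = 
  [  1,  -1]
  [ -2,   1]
A is 2×2 and B is 2×2, so AB is 2×2. Each entry is (row of A)·(column of B):
AB[1,1] = (0)(1) + (2)(-2) = -4
AB[1,2] = (0)(-1) + (2)(1) = 2
AB[2,1] = (2)(1) + (3)(-2) = -4
AB[2,2] = (2)(-1) + (3)(1) = 1

AB = 
  [ -4,   2]
  [ -4,   1]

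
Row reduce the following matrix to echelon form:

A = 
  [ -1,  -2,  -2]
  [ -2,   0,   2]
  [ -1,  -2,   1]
Row operations:
R2 → R2 - (2)·R1
R3 → R3 - (1)·R1

Resulting echelon form:
REF = 
  [ -1,  -2,  -2]
  [  0,   4,   6]
  [  0,   0,   3]

Rank = 3 (number of non-zero pivot rows).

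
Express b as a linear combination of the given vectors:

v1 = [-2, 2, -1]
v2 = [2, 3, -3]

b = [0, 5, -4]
c1 = 1, c2 = 1

b = 1·v1 + 1·v2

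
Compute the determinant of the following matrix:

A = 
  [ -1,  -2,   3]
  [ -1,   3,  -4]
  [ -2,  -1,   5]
-16

Cofactor expansion along row 1:
det(A) = (-1)·((3)(5) - (-4)(-1)) - (-2)·((-1)(5) - (-4)(-2)) + (3)·((-1)(-1) - (3)(-2))
  = (-1)(11) - (-2)(-13) + (3)(7)
  = -16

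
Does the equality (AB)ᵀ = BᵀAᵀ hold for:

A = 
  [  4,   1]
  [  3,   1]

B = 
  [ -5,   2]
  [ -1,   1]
Yes

(AB)ᵀ = 
  [-21, -16]
  [  9,   7]

BᵀAᵀ = 
  [-21, -16]
  [  9,   7]

Both sides are equal — this is the standard identity (AB)ᵀ = BᵀAᵀ, which holds for all A, B.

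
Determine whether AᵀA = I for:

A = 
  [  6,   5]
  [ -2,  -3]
No

AᵀA = 
  [ 40,  36]
  [ 36,  34]
≠ I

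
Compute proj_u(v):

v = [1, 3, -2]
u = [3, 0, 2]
v·u = (1)(3) + (3)(0) + (-2)(2) = -1
u·u = (3)² + (0)² + (2)² = 13
proj_u(v) = (v·u / u·u) × u = (-1/13) × u

proj_u(v) = [-3/13, 0, -2/13]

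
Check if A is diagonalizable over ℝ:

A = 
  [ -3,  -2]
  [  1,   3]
Yes

tr(A) = 0, det(A) = -7
Characteristic polynomial: λ² - tr(A)λ + det(A) = λ² - 7
λ² - 7 = 0  ⇒  λ = (0 ± √((0)² - 4·(-7)))/2 = (0 ± √(28))/2
  = √7,  -√7
Eigenvalues: √7, -√7  (≈ 2.646, -2.646)
The two irrational eigenvalues are distinct (simple), so each has alg. mult. = geom. mult. = 1.
Sum of geometric multiplicities equals n, so A has n independent eigenvectors.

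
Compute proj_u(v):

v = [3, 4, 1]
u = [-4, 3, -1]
proj_u(v) = [2/13, -3/26, 1/26]

v·u = (3)(-4) + (4)(3) + (1)(-1) = -1
u·u = (-4)² + (3)² + (-1)² = 26
proj_u(v) = (v·u / u·u) × u = (-1/26) × u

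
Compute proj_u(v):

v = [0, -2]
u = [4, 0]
v·u = (0)(4) + (-2)(0) = 0
u·u = (4)² + (0)² = 16
proj_u(v) = (v·u / u·u) × u = (0/16) × u = (0) × u

proj_u(v) = [0, 0]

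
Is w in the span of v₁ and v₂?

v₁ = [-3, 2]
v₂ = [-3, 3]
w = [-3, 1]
Yes

Form the augmented matrix and row-reduce:
[v₁|v₂|w] = 
  [ -3,  -3,  -3]
  [  2,   3,   1]
R2 → R2 + (2/3)·R1
REF = 
  [ -3,  -3,  -3]
  [  0,   1,  -1]

No row of the form [0 0 | nonzero], so the system is consistent. Back-substitution gives c₁ = 2, c₂ = -1: w = (2)·v₁ + (-1)·v₂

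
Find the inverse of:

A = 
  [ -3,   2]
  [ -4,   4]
det(A) = (-3)(4) - (2)(-4) = -4
For a 2×2 matrix, A⁻¹ = (1/det(A)) · [[d, -b], [-c, a]]
    = (-1/4) · [[4, -2], [4, -3]]

A⁻¹ = 
  [ -1, 1/2]
  [ -1, 3/4]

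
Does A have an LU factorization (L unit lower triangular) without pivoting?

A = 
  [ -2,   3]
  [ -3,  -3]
Yes.
A[1,1] = -2 ≠ 0, so Gaussian elimination proceeds without a row swap: multiplier ℓ₂₁ = (-3)/(-2) = 3/2, and U[2,2] = -3 - (3/2)(3) = -15/2.
L = 
  [  1,   0]
  [3/2,   1]
U = 
  [   -2,     3]
  [    0, -15/2]
Check row 2 of LU: [(3/2)(-2), (3/2)(3) + (-15/2)] = [-3, -3] = row 2 of A ✓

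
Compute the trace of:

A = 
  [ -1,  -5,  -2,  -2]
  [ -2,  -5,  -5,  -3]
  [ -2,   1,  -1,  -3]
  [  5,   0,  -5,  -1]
-8

tr(A) = -1 + -5 + -1 + -1 = -8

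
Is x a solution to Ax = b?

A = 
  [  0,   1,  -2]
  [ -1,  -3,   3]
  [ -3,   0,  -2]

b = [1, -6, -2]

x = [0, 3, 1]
Yes

Ax = [1, -6, -2] = b ✓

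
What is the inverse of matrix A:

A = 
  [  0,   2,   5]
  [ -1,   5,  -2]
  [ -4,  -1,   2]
det(A) = (0)·((5)(2) - (-2)(-1)) - (2)·((-1)(2) - (-2)(-4)) + (5)·((-1)(-1) - (5)(-4))
  = (0)(8) - (2)(-10) + (5)(21)
  = 125
det(A) = 125 ≠ 0, so A is invertible.

Cofactors Cᵢⱼ = (-1)ⁱ⁺ʲ·Mᵢⱼ:
C = 
  [  8,  10,  21]
  [ -9,  20,  -8]
  [-29,  -5,   2]

adj(A) = Cᵀ:
adj(A) = 
  [  8,  -9, -29]
  [ 10,  20,  -5]
  [ 21,  -8,   2]

A⁻¹ = (1/125) · adj(A):
A⁻¹ = 
  [  8/125,  -9/125, -29/125]
  [   2/25,    4/25,   -1/25]
  [ 21/125,  -8/125,   2/125]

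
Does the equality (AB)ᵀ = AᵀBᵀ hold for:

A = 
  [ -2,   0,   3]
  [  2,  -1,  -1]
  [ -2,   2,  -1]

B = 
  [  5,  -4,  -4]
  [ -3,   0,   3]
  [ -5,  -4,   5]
No

(AB)ᵀ = 
  [-25,  18, -11]
  [ -4,  -4,  12]
  [ 23, -16,   9]

AᵀBᵀ = 
  [-10,   0,  -8]
  [ -4,   6,  14]
  [ 23, -12, -16]

The two matrices differ, so (AB)ᵀ ≠ AᵀBᵀ in general. The correct identity is (AB)ᵀ = BᵀAᵀ.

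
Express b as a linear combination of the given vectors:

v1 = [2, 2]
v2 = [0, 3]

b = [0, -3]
c1 = 0, c2 = -1

b = 0·v1 + -1·v2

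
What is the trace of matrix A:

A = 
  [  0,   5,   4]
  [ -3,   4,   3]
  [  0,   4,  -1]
3

tr(A) = 0 + 4 + -1 = 3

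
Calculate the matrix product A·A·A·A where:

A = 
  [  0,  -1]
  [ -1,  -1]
A^4 = 
  [  2,   3]
  [  3,   5]

A² = A·A:
A²[1,1] = (0)(0) + (-1)(-1) = 1
A²[1,2] = (0)(-1) + (-1)(-1) = 1
A²[2,1] = (-1)(0) + (-1)(-1) = 1
A²[2,2] = (-1)(-1) + (-1)(-1) = 2
A² = 
  [  1,   1]
  [  1,   2]

A^3 = A^2·A:
A^3[1,1] = (1)(0) + (1)(-1) = -1
A^3[1,2] = (1)(-1) + (1)(-1) = -2
A^3[2,1] = (1)(0) + (2)(-1) = -2
A^3[2,2] = (1)(-1) + (2)(-1) = -3
A^3 = 
  [ -1,  -2]
  [ -2,  -3]

A^4 = A^3·A:
A^4[1,1] = (-1)(0) + (-2)(-1) = 2
A^4[1,2] = (-1)(-1) + (-2)(-1) = 3
A^4[2,1] = (-2)(0) + (-3)(-1) = 3
A^4[2,2] = (-2)(-1) + (-3)(-1) = 5
A^4 = 
  [  2,   3]
  [  3,   5]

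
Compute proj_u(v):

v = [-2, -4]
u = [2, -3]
v·u = (-2)(2) + (-4)(-3) = 8
u·u = (2)² + (-3)² = 13
proj_u(v) = (v·u / u·u) × u = (8/13) × u

proj_u(v) = [16/13, -24/13]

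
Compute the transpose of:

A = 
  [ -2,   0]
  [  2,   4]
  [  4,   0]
Aᵀ = 
  [ -2,   2,   4]
  [  0,   4,   0]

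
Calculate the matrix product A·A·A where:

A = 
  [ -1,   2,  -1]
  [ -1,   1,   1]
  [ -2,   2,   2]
A^3 = 
  [ -1,   2,  -1]
  [ -7,   5,  11]
  [-14,  10,  22]

A² = A·A:
A²[1,1] = (-1)(-1) + (2)(-1) + (-1)(-2) = 1
A²[1,2] = (-1)(2) + (2)(1) + (-1)(2) = -2
A²[1,3] = (-1)(-1) + (2)(1) + (-1)(2) = 1
A²[2,1] = (-1)(-1) + (1)(-1) + (1)(-2) = -2
A²[2,2] = (-1)(2) + (1)(1) + (1)(2) = 1
A²[2,3] = (-1)(-1) + (1)(1) + (1)(2) = 4
A²[3,1] = (-2)(-1) + (2)(-1) + (2)(-2) = -4
A²[3,2] = (-2)(2) + (2)(1) + (2)(2) = 2
A²[3,3] = (-2)(-1) + (2)(1) + (2)(2) = 8
A² = 
  [  1,  -2,   1]
  [ -2,   1,   4]
  [ -4,   2,   8]

A^3 = A^2·A:
A^3[1,1] = (1)(-1) + (-2)(-1) + (1)(-2) = -1
A^3[1,2] = (1)(2) + (-2)(1) + (1)(2) = 2
A^3[1,3] = (1)(-1) + (-2)(1) + (1)(2) = -1
A^3[2,1] = (-2)(-1) + (1)(-1) + (4)(-2) = -7
A^3[2,2] = (-2)(2) + (1)(1) + (4)(2) = 5
A^3[2,3] = (-2)(-1) + (1)(1) + (4)(2) = 11
A^3[3,1] = (-4)(-1) + (2)(-1) + (8)(-2) = -14
A^3[3,2] = (-4)(2) + (2)(1) + (8)(2) = 10
A^3[3,3] = (-4)(-1) + (2)(1) + (8)(2) = 22
A^3 = 
  [ -1,   2,  -1]
  [ -7,   5,  11]
  [-14,  10,  22]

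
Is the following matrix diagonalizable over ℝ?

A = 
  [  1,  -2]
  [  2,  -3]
No

tr(A) = -2, det(A) = 1
Characteristic polynomial: λ² - tr(A)λ + det(A) = λ² + 2λ + 1
λ² + 2λ + 1 = (λ + 1)²
Eigenvalues: -1, -1
λ=-1: alg. mult. = 2, geom. mult. = 2 - rank(A - (-1)I) = 2 - 1 = 1
Sum of geometric multiplicities = 1 < n = 2, so there aren't enough independent eigenvectors.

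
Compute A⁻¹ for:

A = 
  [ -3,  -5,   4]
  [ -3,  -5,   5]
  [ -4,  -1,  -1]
det(A) = (-3)·((-5)(-1) - (5)(-1)) - (-5)·((-3)(-1) - (5)(-4)) + (4)·((-3)(-1) - (-5)(-4))
  = (-3)(10) - (-5)(23) + (4)(-17)
  = 17
det(A) = 17 ≠ 0, so A is invertible.

Cofactors Cᵢⱼ = (-1)ⁱ⁺ʲ·Mᵢⱼ:
C = 
  [ 10, -23, -17]
  [ -9,  19,  17]
  [ -5,   3,   0]

adj(A) = Cᵀ:
adj(A) = 
  [ 10,  -9,  -5]
  [-23,  19,   3]
  [-17,  17,   0]

A⁻¹ = (1/17) · adj(A):
A⁻¹ = 
  [ 10/17,  -9/17,  -5/17]
  [-23/17,  19/17,   3/17]
  [    -1,      1,      0]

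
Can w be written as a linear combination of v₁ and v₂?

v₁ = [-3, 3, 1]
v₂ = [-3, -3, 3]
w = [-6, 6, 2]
Yes

Form the augmented matrix and row-reduce:
[v₁|v₂|w] = 
  [ -3,  -3,  -6]
  [  3,  -3,   6]
  [  1,   3,   2]
R2 → R2 + (1)·R1
R3 → R3 + (1/3)·R1
R3 → R3 + (1/3)·R2
REF = 
  [ -3,  -3,  -6]
  [  0,  -6,   0]
  [  0,   0,   0]

No row of the form [0 0 | nonzero], so the system is consistent. Back-substitution gives c₁ = 2, c₂ = 0: w = (2)·v₁ + (0)·v₂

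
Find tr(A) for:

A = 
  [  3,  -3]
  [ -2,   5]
8

tr(A) = 3 + 5 = 8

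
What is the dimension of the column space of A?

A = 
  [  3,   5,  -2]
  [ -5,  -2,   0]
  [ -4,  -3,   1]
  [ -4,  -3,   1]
dim(Col(A)) = 3

Row reduce:
R2 → R2 + (5/3)·R1
R3 → R3 + (4/3)·R1
R4 → R4 + (4/3)·R1
R3 → R3 - (11/19)·R2
R4 → R4 - (11/19)·R2
R4 → R4 - (1)·R3
REF = 
  [    3,     5,    -2]
  [    0,  19/3, -10/3]
  [    0,     0,  5/19]
  [    0,     0,     0]
Pivot columns: 1, 2, 3 → 3 pivots.
dim(Col(A)) = number of pivot columns = 3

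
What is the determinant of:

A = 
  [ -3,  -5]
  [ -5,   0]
-25

For a 2×2 matrix, det = ad - bc = (-3)(0) - (-5)(-5) = -25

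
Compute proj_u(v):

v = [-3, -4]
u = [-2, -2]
proj_u(v) = [-7/2, -7/2]

v·u = (-3)(-2) + (-4)(-2) = 14
u·u = (-2)² + (-2)² = 8
proj_u(v) = (v·u / u·u) × u = (14/8) × u = (7/4) × u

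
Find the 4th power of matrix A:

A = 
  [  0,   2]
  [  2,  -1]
A² = A·A:
A²[1,1] = (0)(0) + (2)(2) = 4
A²[1,2] = (0)(2) + (2)(-1) = -2
A²[2,1] = (2)(0) + (-1)(2) = -2
A²[2,2] = (2)(2) + (-1)(-1) = 5
A² = 
  [  4,  -2]
  [ -2,   5]

A^3 = A^2·A:
A^3[1,1] = (4)(0) + (-2)(2) = -4
A^3[1,2] = (4)(2) + (-2)(-1) = 10
A^3[2,1] = (-2)(0) + (5)(2) = 10
A^3[2,2] = (-2)(2) + (5)(-1) = -9
A^3 = 
  [ -4,  10]
  [ 10,  -9]

A^4 = A^3·A:
A^4[1,1] = (-4)(0) + (10)(2) = 20
A^4[1,2] = (-4)(2) + (10)(-1) = -18
A^4[2,1] = (10)(0) + (-9)(2) = -18
A^4[2,2] = (10)(2) + (-9)(-1) = 29
A^4 = 
  [ 20, -18]
  [-18,  29]

Therefore
A^4 = 
  [ 20, -18]
  [-18,  29]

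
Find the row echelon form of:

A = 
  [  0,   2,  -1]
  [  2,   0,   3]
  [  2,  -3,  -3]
Row operations:
Swap R1 ↔ R2
R3 → R3 - (1)·R1
R3 → R3 + (3/2)·R2

Resulting echelon form:
REF = 
  [    2,     0,     3]
  [    0,     2,    -1]
  [    0,     0, -15/2]

Rank = 3 (number of non-zero pivot rows).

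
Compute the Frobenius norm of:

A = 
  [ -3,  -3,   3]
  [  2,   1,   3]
||A||_F = 6.403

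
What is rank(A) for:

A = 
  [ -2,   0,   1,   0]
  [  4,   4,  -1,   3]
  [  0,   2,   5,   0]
rank(A) = 3

Row reduce:
R2 → R2 + (2)·R1
R3 → R3 - (1/2)·R2
REF = 
  [  -2,    0,    1,    0]
  [   0,    4,    1,    3]
  [   0,    0,  9/2, -3/2]
Pivot columns: 1, 2, 3 → 3 pivots.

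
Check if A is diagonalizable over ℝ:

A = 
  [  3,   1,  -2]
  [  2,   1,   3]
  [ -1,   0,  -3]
Yes

Characteristic polynomial: det(λI - A) = λ³ - λ² - 13λ + 8
By the rational root theorem any rational root is an integer dividing 8; none of those is a root, so p(λ) has no rational roots and hence (being an irreducible cubic) no repeated roots.
Discriminant of the cubic: Δ = 9133
Δ > 0 ⇒ three distinct real eigenvalues: λ ≈ -3.446, 0.6043, 3.842
Three distinct real eigenvalues, so A has 3 independent eigenvectors.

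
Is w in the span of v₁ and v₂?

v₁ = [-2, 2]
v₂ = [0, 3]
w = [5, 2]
Yes

Form the augmented matrix and row-reduce:
[v₁|v₂|w] = 
  [ -2,   0,   5]
  [  2,   3,   2]
R2 → R2 + (1)·R1
REF = 
  [ -2,   0,   5]
  [  0,   3,   7]

No row of the form [0 0 | nonzero], so the system is consistent. Back-substitution gives c₁ = -5/2, c₂ = 7/3: w = (-5/2)·v₁ + (7/3)·v₂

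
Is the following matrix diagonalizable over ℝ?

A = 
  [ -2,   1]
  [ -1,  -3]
No

tr(A) = -5, det(A) = 7
Characteristic polynomial: λ² - tr(A)λ + det(A) = λ² + 5λ + 7
λ² + 5λ + 7 = 0  ⇒  λ = (-5 ± √((5)² - 4·(7)))/2 = (-5 ± √(-3))/2
  = (-5 + i√3)/2,  (-5 - i√3)/2
Eigenvalues: (-5 + i√3)/2, (-5 - i√3)/2  (≈ -2.5 + 0.866i, -2.5 - 0.866i)
Has complex eigenvalues (not diagonalizable over ℝ).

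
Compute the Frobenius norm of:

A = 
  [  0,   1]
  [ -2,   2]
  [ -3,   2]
||A||_F = 4.69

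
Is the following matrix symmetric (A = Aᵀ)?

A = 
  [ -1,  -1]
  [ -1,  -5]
Yes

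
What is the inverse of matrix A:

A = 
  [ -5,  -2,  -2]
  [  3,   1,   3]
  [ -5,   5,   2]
det(A) = (-5)·((1)(2) - (3)(5)) - (-2)·((3)(2) - (3)(-5)) + (-2)·((3)(5) - (1)(-5))
  = (-5)(-13) - (-2)(21) + (-2)(20)
  = 67
det(A) = 67 ≠ 0, so A is invertible.

Cofactors Cᵢⱼ = (-1)ⁱ⁺ʲ·Mᵢⱼ:
C = 
  [-13, -21,  20]
  [ -6, -20,  35]
  [ -4,   9,   1]

adj(A) = Cᵀ:
adj(A) = 
  [-13,  -6,  -4]
  [-21, -20,   9]
  [ 20,  35,   1]

A⁻¹ = (1/67) · adj(A):
A⁻¹ = 
  [-13/67,  -6/67,  -4/67]
  [-21/67, -20/67,   9/67]
  [ 20/67,  35/67,   1/67]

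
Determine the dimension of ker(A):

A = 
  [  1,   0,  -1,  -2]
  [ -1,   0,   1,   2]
nullity(A) = 3

Row reduce:
R2 → R2 + (1)·R1
REF = 
  [  1,   0,  -1,  -2]
  [  0,   0,   0,   0]
Pivot columns: 1 → 1 pivot.
rank(A) = 1, so nullity(A) = 4 - 1 = 3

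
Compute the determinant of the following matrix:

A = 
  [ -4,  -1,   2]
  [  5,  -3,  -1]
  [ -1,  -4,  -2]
-65

Cofactor expansion along row 1:
det(A) = (-4)·((-3)(-2) - (-1)(-4)) - (-1)·((5)(-2) - (-1)(-1)) + (2)·((5)(-4) - (-3)(-1))
  = (-4)(2) - (-1)(-11) + (2)(-23)
  = -65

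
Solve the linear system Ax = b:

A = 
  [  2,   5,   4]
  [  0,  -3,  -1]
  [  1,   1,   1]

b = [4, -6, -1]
Row reduce the augmented matrix [A|b]:
R3 → R3 - (1/2)·R1
R3 → R3 - (1/2)·R2
REF = 
  [   2,    5,    4,    4]
  [   0,   -3,   -1,   -6]
  [   0,    0, -1/2,    0]

Back-substitution:
x₃ = 0 / (-1/2) = 0
x₂ = (-6 - (-1)(0)) / (-3) = 2
x₁ = (4 - (5)(2) - (4)(0)) / 2 = -3

x = [-3, 2, 0]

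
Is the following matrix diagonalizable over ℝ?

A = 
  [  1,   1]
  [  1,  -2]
Yes

tr(A) = -1, det(A) = -3
Characteristic polynomial: λ² - tr(A)λ + det(A) = λ² + λ - 3
λ² + λ - 3 = 0  ⇒  λ = (-1 ± √((1)² - 4·(-3)))/2 = (-1 ± √(13))/2
  = (-1 + √13)/2,  (-1 - √13)/2
Eigenvalues: (-1 + √13)/2, (-1 - √13)/2  (≈ 1.303, -2.303)
The two irrational eigenvalues are distinct (simple), so each has alg. mult. = geom. mult. = 1.
Sum of geometric multiplicities equals n, so A has n independent eigenvectors.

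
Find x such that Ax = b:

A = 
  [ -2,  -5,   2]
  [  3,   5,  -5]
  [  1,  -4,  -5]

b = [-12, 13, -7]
x = [1, 2, 0]

Row reduce the augmented matrix [A|b]:
R2 → R2 + (3/2)·R1
R3 → R3 + (1/2)·R1
R3 → R3 - (13/5)·R2
REF = 
  [  -2,   -5,    2,  -12]
  [   0, -5/2,   -2,   -5]
  [   0,    0,  6/5,    0]

Back-substitution:
x₃ = 0 / (6/5) = 0
x₂ = (-5 - (-2)(0)) / (-5/2) = 2
x₁ = (-12 - (-5)(2) - (2)(0)) / (-2) = 1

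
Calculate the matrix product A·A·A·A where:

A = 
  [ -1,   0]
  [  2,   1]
A^4 = 
  [  1,   0]
  [  0,   1]

A² = A·A:
A²[1,1] = (-1)(-1) + (0)(2) = 1
A²[1,2] = (-1)(0) + (0)(1) = 0
A²[2,1] = (2)(-1) + (1)(2) = 0
A²[2,2] = (2)(0) + (1)(1) = 1
A² = 
  [  1,   0]
  [  0,   1]

A^3 = A^2·A:
A^3[1,1] = (1)(-1) + (0)(2) = -1
A^3[1,2] = (1)(0) + (0)(1) = 0
A^3[2,1] = (0)(-1) + (1)(2) = 2
A^3[2,2] = (0)(0) + (1)(1) = 1
A^3 = 
  [ -1,   0]
  [  2,   1]

A^4 = A^3·A:
A^4[1,1] = (-1)(-1) + (0)(2) = 1
A^4[1,2] = (-1)(0) + (0)(1) = 0
A^4[2,1] = (2)(-1) + (1)(2) = 0
A^4[2,2] = (2)(0) + (1)(1) = 1
A^4 = 
  [  1,   0]
  [  0,   1]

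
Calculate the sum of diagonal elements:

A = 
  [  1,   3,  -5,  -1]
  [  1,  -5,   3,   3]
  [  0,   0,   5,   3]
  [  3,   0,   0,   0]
1

tr(A) = 1 + -5 + 5 + 0 = 1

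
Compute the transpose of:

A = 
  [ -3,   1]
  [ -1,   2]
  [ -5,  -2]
Aᵀ = 
  [ -3,  -1,  -5]
  [  1,   2,  -2]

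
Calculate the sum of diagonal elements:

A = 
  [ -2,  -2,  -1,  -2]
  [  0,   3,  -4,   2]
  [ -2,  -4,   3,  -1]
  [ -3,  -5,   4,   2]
6

tr(A) = -2 + 3 + 3 + 2 = 6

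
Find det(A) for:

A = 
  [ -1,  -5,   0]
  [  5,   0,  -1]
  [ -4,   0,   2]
30

Cofactor expansion along row 1:
det(A) = (-1)·((0)(2) - (-1)(0)) - (-5)·((5)(2) - (-1)(-4)) + (0)·((5)(0) - (0)(-4))
  = (-1)(0) - (-5)(6) + (0)(0)
  = 30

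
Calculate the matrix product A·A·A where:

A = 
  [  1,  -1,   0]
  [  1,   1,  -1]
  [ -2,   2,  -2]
A^3 = 
  [ -4,   0,   0]
  [  0,  -4,   0]
  [  0,   0,  -4]

A² = A·A:
A²[1,1] = (1)(1) + (-1)(1) + (0)(-2) = 0
A²[1,2] = (1)(-1) + (-1)(1) + (0)(2) = -2
A²[1,3] = (1)(0) + (-1)(-1) + (0)(-2) = 1
A²[2,1] = (1)(1) + (1)(1) + (-1)(-2) = 4
A²[2,2] = (1)(-1) + (1)(1) + (-1)(2) = -2
A²[2,3] = (1)(0) + (1)(-1) + (-1)(-2) = 1
A²[3,1] = (-2)(1) + (2)(1) + (-2)(-2) = 4
A²[3,2] = (-2)(-1) + (2)(1) + (-2)(2) = 0
A²[3,3] = (-2)(0) + (2)(-1) + (-2)(-2) = 2
A² = 
  [  0,  -2,   1]
  [  4,  -2,   1]
  [  4,   0,   2]

A^3 = A^2·A:
A^3[1,1] = (0)(1) + (-2)(1) + (1)(-2) = -4
A^3[1,2] = (0)(-1) + (-2)(1) + (1)(2) = 0
A^3[1,3] = (0)(0) + (-2)(-1) + (1)(-2) = 0
A^3[2,1] = (4)(1) + (-2)(1) + (1)(-2) = 0
A^3[2,2] = (4)(-1) + (-2)(1) + (1)(2) = -4
A^3[2,3] = (4)(0) + (-2)(-1) + (1)(-2) = 0
A^3[3,1] = (4)(1) + (0)(1) + (2)(-2) = 0
A^3[3,2] = (4)(-1) + (0)(1) + (2)(2) = 0
A^3[3,3] = (4)(0) + (0)(-1) + (2)(-2) = -4
A^3 = 
  [ -4,   0,   0]
  [  0,  -4,   0]
  [  0,   0,  -4]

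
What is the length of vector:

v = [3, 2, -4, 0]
5.385

||v||₂ = √((3)² + (2)² + (-4)² + (0)²) = √29 = 5.385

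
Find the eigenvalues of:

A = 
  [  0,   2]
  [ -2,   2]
tr(A) = 2, det(A) = 4
Characteristic polynomial: λ² - tr(A)λ + det(A) = λ² - 2λ + 4
λ² - 2λ + 4 = 0  ⇒  λ = (2 ± √((-2)² - 4·(4)))/2 = (2 ± √(-12))/2
  = 1 + i√3,  1 - i√3

λ = 1 + i√3, 1 - i√3  (≈ 1 + 1.732i, 1 - 1.732i)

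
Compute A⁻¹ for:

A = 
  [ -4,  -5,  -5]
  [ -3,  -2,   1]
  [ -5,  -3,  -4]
det(A) = (-4)·((-2)(-4) - (1)(-3)) - (-5)·((-3)(-4) - (1)(-5)) + (-5)·((-3)(-3) - (-2)(-5))
  = (-4)(11) - (-5)(17) + (-5)(-1)
  = 46
det(A) = 46 ≠ 0, so A is invertible.

Cofactors Cᵢⱼ = (-1)ⁱ⁺ʲ·Mᵢⱼ:
C = 
  [ 11, -17,  -1]
  [ -5,  -9,  13]
  [-15,  19,  -7]

adj(A) = Cᵀ:
adj(A) = 
  [ 11,  -5, -15]
  [-17,  -9,  19]
  [ -1,  13,  -7]

A⁻¹ = (1/46) · adj(A):
A⁻¹ = 
  [ 11/46,  -5/46, -15/46]
  [-17/46,  -9/46,  19/46]
  [ -1/46,  13/46,  -7/46]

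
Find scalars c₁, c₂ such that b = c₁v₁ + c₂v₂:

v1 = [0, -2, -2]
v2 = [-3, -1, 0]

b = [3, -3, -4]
c1 = 2, c2 = -1

b = 2·v1 + -1·v2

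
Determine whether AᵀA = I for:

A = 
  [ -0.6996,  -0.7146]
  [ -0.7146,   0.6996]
Yes

AᵀA = 
  [  1.0001,   0]
  [  0,   1.0001]
≈ I (equal to I up to the 4-dp rounding of the entries)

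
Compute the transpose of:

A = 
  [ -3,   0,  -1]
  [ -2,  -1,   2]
Aᵀ = 
  [ -3,  -2]
  [  0,  -1]
  [ -1,   2]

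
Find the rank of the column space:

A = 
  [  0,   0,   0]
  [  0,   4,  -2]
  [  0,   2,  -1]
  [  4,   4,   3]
dim(Col(A)) = 2

Row reduce:
Swap R1 ↔ R4
R3 → R3 - (1/2)·R2
REF = 
  [  4,   4,   3]
  [  0,   4,  -2]
  [  0,   0,   0]
  [  0,   0,   0]
Pivot columns: 1, 2 → 2 pivots.
dim(Col(A)) = number of pivot columns = 2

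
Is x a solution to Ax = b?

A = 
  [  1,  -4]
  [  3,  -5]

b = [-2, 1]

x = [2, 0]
No

Ax = [2, 6] ≠ b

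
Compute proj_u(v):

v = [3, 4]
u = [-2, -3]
v·u = (3)(-2) + (4)(-3) = -18
u·u = (-2)² + (-3)² = 13
proj_u(v) = (v·u / u·u) × u = (-18/13) × u

proj_u(v) = [36/13, 54/13]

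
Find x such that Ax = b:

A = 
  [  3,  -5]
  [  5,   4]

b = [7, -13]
Row reduce the augmented matrix [A|b]:
R2 → R2 - (5/3)·R1
REF = 
  [    3,    -5,     7]
  [    0,  37/3, -74/3]

Back-substitution:
x₂ = (-74/3) / (37/3) = -2
x₁ = (7 - (-5)(-2)) / 3 = -1

x = [-1, -2]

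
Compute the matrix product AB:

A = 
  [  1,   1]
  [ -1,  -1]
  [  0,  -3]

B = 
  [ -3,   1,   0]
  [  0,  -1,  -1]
AB = 
  [ -3,   0,  -1]
  [  3,   0,   1]
  [  0,   3,   3]

A is 3×2 and B is 2×3, so AB is 3×3. Each entry is (row of A)·(column of B):
AB[1,1] = (1)(-3) + (1)(0) = -3
AB[1,2] = (1)(1) + (1)(-1) = 0
AB[1,3] = (1)(0) + (1)(-1) = -1
AB[2,1] = (-1)(-3) + (-1)(0) = 3
AB[2,2] = (-1)(1) + (-1)(-1) = 0
AB[2,3] = (-1)(0) + (-1)(-1) = 1
AB[3,1] = (0)(-3) + (-3)(0) = 0
AB[3,2] = (0)(1) + (-3)(-1) = 3
AB[3,3] = (0)(0) + (-3)(-1) = 3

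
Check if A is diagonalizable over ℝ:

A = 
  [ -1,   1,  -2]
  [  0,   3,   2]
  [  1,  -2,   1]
No

Characteristic polynomial: det(λI - A) = λ³ - 3λ² + 5λ - 1
By the rational root theorem any rational root is an integer dividing 1; none of those is a root, so p(λ) has no rational roots and hence (being an irreducible cubic) no repeated roots.
Discriminant of the cubic: Δ = -140
Δ < 0 ⇒ one real eigenvalue and a complex-conjugate pair: λ ≈ 1.385 + 1.564i, 1.385 - 1.564i, 0.2291
Has complex eigenvalues (not diagonalizable over ℝ).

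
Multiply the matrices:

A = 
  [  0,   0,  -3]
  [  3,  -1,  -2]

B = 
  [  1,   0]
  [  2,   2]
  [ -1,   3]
A is 2×3 and B is 3×2, so AB is 2×2. Each entry is (row of A)·(column of B):
AB[1,1] = (0)(1) + (0)(2) + (-3)(-1) = 3
AB[1,2] = (0)(0) + (0)(2) + (-3)(3) = -9
AB[2,1] = (3)(1) + (-1)(2) + (-2)(-1) = 3
AB[2,2] = (3)(0) + (-1)(2) + (-2)(3) = -8

AB = 
  [  3,  -9]
  [  3,  -8]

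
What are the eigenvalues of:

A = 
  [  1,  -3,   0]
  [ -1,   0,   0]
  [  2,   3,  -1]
λ = -1, (1 + √13)/2, (1 - √13)/2  (≈ -1, 2.303, -1.303)

Characteristic polynomial: det(λI - A) = λ³ - 4λ - 3
Testing integer divisors of the constant term: p(-1) = 0, so (λ + 1) is a factor:
p(λ) = (λ + 1)(λ² - λ - 3)
λ² - λ - 3 = 0  ⇒  λ = (1 ± √((-1)² - 4·(-3)))/2 = (1 ± √(13))/2
  = (1 + √13)/2,  (1 - √13)/2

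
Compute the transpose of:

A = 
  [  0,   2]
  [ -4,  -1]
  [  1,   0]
Aᵀ = 
  [  0,  -4,   1]
  [  2,  -1,   0]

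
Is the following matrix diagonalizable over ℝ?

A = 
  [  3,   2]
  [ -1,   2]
No

tr(A) = 5, det(A) = 8
Characteristic polynomial: λ² - tr(A)λ + det(A) = λ² - 5λ + 8
λ² - 5λ + 8 = 0  ⇒  λ = (5 ± √((-5)² - 4·(8)))/2 = (5 ± √(-7))/2
  = (5 + i√7)/2,  (5 - i√7)/2
Eigenvalues: (5 + i√7)/2, (5 - i√7)/2  (≈ 2.5 + 1.323i, 2.5 - 1.323i)
Has complex eigenvalues (not diagonalizable over ℝ).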